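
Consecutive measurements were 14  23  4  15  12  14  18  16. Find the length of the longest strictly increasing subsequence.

Let dp[i] be the length of the longest such subsequence ending at index i:
i:      1  2  3  4  5  6  7  8
a[i]:  14 23  4 15 12 14 18 16
dp:     1  2  1  2  2  3  4  4
Maximum dp value is 4.

4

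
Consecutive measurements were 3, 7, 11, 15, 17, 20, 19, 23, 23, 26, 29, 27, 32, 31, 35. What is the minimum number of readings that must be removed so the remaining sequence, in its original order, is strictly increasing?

4

Fewest deletions = n − (longest strictly increasing subsequence).
Patience tails:
3 → extends → [3]
7 → extends → [3, 7]
11 → extends → [3, 7, 11]
15 → extends → [3, 7, 11, 15]
17 → extends → [3, 7, 11, 15, 17]
20 → extends → [3, 7, 11, 15, 17, 20]
19 → replaces 20 → [3, 7, 11, 15, 17, 19]
23 → extends → [3, 7, 11, 15, 17, 19, 23]
23 → already a tail → [3, 7, 11, 15, 17, 19, 23]
26 → extends → [3, 7, 11, 15, 17, 19, 23, 26]
29 → extends → [3, 7, 11, 15, 17, 19, 23, 26, 29]
27 → replaces 29 → [3, 7, 11, 15, 17, 19, 23, 26, 27]
32 → extends → [3, 7, 11, 15, 17, 19, 23, 26, 27, 32]
31 → replaces 32 → [3, 7, 11, 15, 17, 19, 23, 26, 27, 31]
35 → extends → [3, 7, 11, 15, 17, 19, 23, 26, 27, 31, 35]
Longest strictly increasing subsequence has length 11, so deletions = 15 − 11 = 4.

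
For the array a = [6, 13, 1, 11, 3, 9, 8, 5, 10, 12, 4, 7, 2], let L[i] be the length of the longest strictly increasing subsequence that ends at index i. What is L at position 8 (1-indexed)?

3

dp[i] = 1 + max{dp[j] : j<i, a[j]<a[i]} (or 1 if no such j):
i:      1  2  3  4  5  6  7  8  9 10 11 12 13
a[i]:   6 13  1 11  3  9  8  5 10 12  4  7  2
dp:     1  2  1  2  2  3  3  3  4  5  3  4  2
At index 8 the value is 3.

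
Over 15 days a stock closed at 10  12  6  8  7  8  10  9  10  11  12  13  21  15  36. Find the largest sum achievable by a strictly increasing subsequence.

Let S[i] be the best sum of a strictly increasing subsequence ending at i:
i:       1   2   3   4   5   6   7   8   9  10  11  12  13  14  15
a[i]:   10  12   6   8   7   8  10   9  10  11  12  13  21  15  36
S:      10  22   6  14  13  21  31  30  40  51  63  76  97  91 133
Maximum is 133 (e.g. 6 + 7 + 8 + 9 + 10 + 11 + 12 + 13 + 21 + 36).

133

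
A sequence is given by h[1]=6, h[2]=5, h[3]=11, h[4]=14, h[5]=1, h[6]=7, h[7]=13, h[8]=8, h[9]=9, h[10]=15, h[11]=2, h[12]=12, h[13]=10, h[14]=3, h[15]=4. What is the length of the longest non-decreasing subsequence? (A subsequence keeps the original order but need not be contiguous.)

5

Track the smallest tail for each achievable length (allowing ties):
6 → extends → [6]
5 → replaces 6 → [5]
11 → extends → [5, 11]
14 → extends → [5, 11, 14]
1 → replaces 5 → [1, 11, 14]
7 → replaces 11 → [1, 7, 14]
13 → replaces 14 → [1, 7, 13]
8 → replaces 13 → [1, 7, 8]
9 → extends → [1, 7, 8, 9]
15 → extends → [1, 7, 8, 9, 15]
2 → replaces 7 → [1, 2, 8, 9, 15]
12 → replaces 15 → [1, 2, 8, 9, 12]
10 → replaces 12 → [1, 2, 8, 9, 10]
3 → replaces 8 → [1, 2, 3, 9, 10]
4 → replaces 9 → [1, 2, 3, 4, 10]
Five tails, so the longest non-decreasing subsequence has length 5 (e.g. 6, 7, 8, 9, 15).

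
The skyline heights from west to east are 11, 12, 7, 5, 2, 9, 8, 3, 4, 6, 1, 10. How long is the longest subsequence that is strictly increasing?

Track the smallest tail for each achievable length (strict):
11 → extends → [11]
12 → extends → [11, 12]
7 → replaces 11 → [7, 12]
5 → replaces 7 → [5, 12]
2 → replaces 5 → [2, 12]
9 → replaces 12 → [2, 9]
8 → replaces 9 → [2, 8]
3 → replaces 8 → [2, 3]
4 → extends → [2, 3, 4]
6 → extends → [2, 3, 4, 6]
1 → replaces 2 → [1, 3, 4, 6]
10 → extends → [1, 3, 4, 6, 10]
Five tails, so the longest strictly increasing subsequence has length 5 (e.g. 2, 3, 4, 6, 10).

5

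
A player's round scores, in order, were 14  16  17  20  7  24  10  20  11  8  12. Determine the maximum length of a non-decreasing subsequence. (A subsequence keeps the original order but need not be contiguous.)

5

Let dp[i] be the length of the longest such subsequence ending at index i:
i:      1  2  3  4  5  6  7  8  9 10 11
a[i]:  14 16 17 20  7 24 10 20 11  8 12
dp:     1  2  3  4  1  5  2  5  3  2  4
Maximum dp value is 5.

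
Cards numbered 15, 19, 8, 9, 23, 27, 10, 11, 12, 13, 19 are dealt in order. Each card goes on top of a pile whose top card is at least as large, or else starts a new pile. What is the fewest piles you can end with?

7

Place each on the leftmost legal pile:
15 → new pile 1 (tops now [15])
19 → new pile 2 (tops now [15, 19])
8 → pile 1 (tops now [8, 19])
9 → pile 2 (tops now [8, 9])
23 → new pile 3 (tops now [8, 9, 23])
27 → new pile 4 (tops now [8, 9, 23, 27])
10 → pile 3 (tops now [8, 9, 10, 27])
11 → pile 4 (tops now [8, 9, 10, 11])
12 → new pile 5 (tops now [8, 9, 10, 11, 12])
13 → new pile 6 (tops now [8, 9, 10, 11, 12, 13])
19 → new pile 7 (tops now [8, 9, 10, 11, 12, 13, 19])
Seven piles.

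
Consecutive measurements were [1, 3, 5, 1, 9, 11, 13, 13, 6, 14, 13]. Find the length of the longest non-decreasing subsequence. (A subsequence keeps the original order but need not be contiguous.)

8

Let dp[i] be the length of the longest such subsequence ending at index i:
i:      1  2  3  4  5  6  7  8  9 10 11
a[i]:   1  3  5  1  9 11 13 13  6 14 13
dp:     1  2  3  2  4  5  6  7  4  8  8
Maximum dp value is 8.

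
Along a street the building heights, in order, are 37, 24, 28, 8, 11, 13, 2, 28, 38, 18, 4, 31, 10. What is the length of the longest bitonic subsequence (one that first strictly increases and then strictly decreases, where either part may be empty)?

7

inc[i] = longest strictly increasing subsequence ending at i; dec[i] = longest strictly decreasing subsequence starting at i:
i:      1  2  3  4  5  6  7  8  9 10 11 12 13
a[i]:  37 24 28  8 11 13  2 28 38 18  4 31 10
inc:    1  1  2  1  2  3  1  4  5  4  2  5  3
dec:    4  3  3  2  2  2  1  3  3  2  1  2  1
Best peak at i=9 (value 38): inc=5, dec=3, length 5+3−1 = 7.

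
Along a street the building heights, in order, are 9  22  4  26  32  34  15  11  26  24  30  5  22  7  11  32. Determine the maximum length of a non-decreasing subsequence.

6

Track the smallest tail for each achievable length (allowing ties):
9 → extends → [9]
22 → extends → [9, 22]
4 → replaces 9 → [4, 22]
26 → extends → [4, 22, 26]
32 → extends → [4, 22, 26, 32]
34 → extends → [4, 22, 26, 32, 34]
15 → replaces 22 → [4, 15, 26, 32, 34]
11 → replaces 15 → [4, 11, 26, 32, 34]
26 → replaces 32 → [4, 11, 26, 26, 34]
24 → replaces 26 → [4, 11, 24, 26, 34]
30 → replaces 34 → [4, 11, 24, 26, 30]
5 → replaces 11 → [4, 5, 24, 26, 30]
22 → replaces 24 → [4, 5, 22, 26, 30]
7 → replaces 22 → [4, 5, 7, 26, 30]
11 → replaces 26 → [4, 5, 7, 11, 30]
32 → extends → [4, 5, 7, 11, 30, 32]
Six tails, so the longest non-decreasing subsequence has length 6 (e.g. 9, 22, 26, 26, 30, 32).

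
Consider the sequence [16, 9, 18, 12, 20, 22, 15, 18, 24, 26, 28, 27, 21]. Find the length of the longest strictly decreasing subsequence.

Negate each value so 'decreasing' becomes 'increasing', then run patience tails on the negated sequence:
-16 → extends → [-16]
-9 → extends → [-16, -9]
-18 → replaces -16 → [-18, -9]
-12 → replaces -9 → [-18, -12]
-20 → replaces -18 → [-20, -12]
-22 → replaces -20 → [-22, -12]
-15 → replaces -12 → [-22, -15]
-18 → replaces -15 → [-22, -18]
-24 → replaces -22 → [-24, -18]
-26 → replaces -24 → [-26, -18]
-28 → replaces -26 → [-28, -18]
-27 → replaces -18 → [-28, -27]
-21 → extends → [-28, -27, -21]
Three tails, so the longest strictly decreasing subsequence of the original has length 3.

3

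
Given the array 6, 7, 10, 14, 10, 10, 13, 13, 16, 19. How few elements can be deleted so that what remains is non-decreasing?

1

Fewest deletions = n − (longest non-decreasing subsequence).
i:      1  2  3  4  5  6  7  8  9 10
a[i]:   6  7 10 14 10 10 13 13 16 19
dp:     1  2  3  4  4  5  6  7  8  9
max dp = 9, so deletions = 10 − 9 = 1.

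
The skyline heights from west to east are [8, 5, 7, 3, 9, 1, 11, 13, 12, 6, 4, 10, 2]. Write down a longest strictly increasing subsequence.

Patience tails give the LIS length; then backtrack through the dp parents:
8 → extends → [8]
5 → replaces 8 → [5]
7 → extends → [5, 7]
3 → replaces 5 → [3, 7]
9 → extends → [3, 7, 9]
1 → replaces 3 → [1, 7, 9]
11 → extends → [1, 7, 9, 11]
13 → extends → [1, 7, 9, 11, 13]
12 → replaces 13 → [1, 7, 9, 11, 12]
6 → replaces 7 → [1, 6, 9, 11, 12]
4 → replaces 6 → [1, 4, 9, 11, 12]
10 → replaces 11 → [1, 4, 9, 10, 12]
2 → replaces 4 → [1, 2, 9, 10, 12]
Length 5; one witness is 5, 7, 9, 11, 13.

5, 7, 9, 11, 13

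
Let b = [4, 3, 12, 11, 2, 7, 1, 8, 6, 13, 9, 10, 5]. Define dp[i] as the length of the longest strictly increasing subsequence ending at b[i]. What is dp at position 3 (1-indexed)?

2

dp[i] = 1 + max{dp[j] : j<i, b[j]<b[i]} (or 1 if no such j):
i:      1  2  3  4  5  6  7  8  9 10 11 12 13
b[i]:   4  3 12 11  2  7  1  8  6 13  9 10  5
dp:     1  1  2  2  1  2  1  3  2  4  4  5  2
At index 3 the value is 2.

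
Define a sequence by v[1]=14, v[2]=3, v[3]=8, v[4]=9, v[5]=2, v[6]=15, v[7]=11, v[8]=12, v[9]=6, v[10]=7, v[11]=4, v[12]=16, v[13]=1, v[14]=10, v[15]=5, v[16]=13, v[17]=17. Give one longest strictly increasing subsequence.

3, 8, 9, 11, 12, 16, 17

Patience tails give the LIS length; then backtrack through the dp parents:
14 → extends → [14]
3 → replaces 14 → [3]
8 → extends → [3, 8]
9 → extends → [3, 8, 9]
2 → replaces 3 → [2, 8, 9]
15 → extends → [2, 8, 9, 15]
11 → replaces 15 → [2, 8, 9, 11]
12 → extends → [2, 8, 9, 11, 12]
6 → replaces 8 → [2, 6, 9, 11, 12]
7 → replaces 9 → [2, 6, 7, 11, 12]
4 → replaces 6 → [2, 4, 7, 11, 12]
16 → extends → [2, 4, 7, 11, 12, 16]
1 → replaces 2 → [1, 4, 7, 11, 12, 16]
10 → replaces 11 → [1, 4, 7, 10, 12, 16]
5 → replaces 7 → [1, 4, 5, 10, 12, 16]
13 → replaces 16 → [1, 4, 5, 10, 12, 13]
17 → extends → [1, 4, 5, 10, 12, 13, 17]
Length 7; one witness is 3, 8, 9, 11, 12, 16, 17.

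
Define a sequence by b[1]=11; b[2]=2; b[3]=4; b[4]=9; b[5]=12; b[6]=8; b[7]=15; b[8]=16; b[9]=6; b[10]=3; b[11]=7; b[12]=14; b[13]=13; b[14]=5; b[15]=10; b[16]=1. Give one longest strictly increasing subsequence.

Patience tails give the LIS length; then backtrack through the dp parents:
11 → extends → [11]
2 → replaces 11 → [2]
4 → extends → [2, 4]
9 → extends → [2, 4, 9]
12 → extends → [2, 4, 9, 12]
8 → replaces 9 → [2, 4, 8, 12]
15 → extends → [2, 4, 8, 12, 15]
16 → extends → [2, 4, 8, 12, 15, 16]
6 → replaces 8 → [2, 4, 6, 12, 15, 16]
3 → replaces 4 → [2, 3, 6, 12, 15, 16]
7 → replaces 12 → [2, 3, 6, 7, 15, 16]
14 → replaces 15 → [2, 3, 6, 7, 14, 16]
13 → replaces 14 → [2, 3, 6, 7, 13, 16]
5 → replaces 6 → [2, 3, 5, 7, 13, 16]
10 → replaces 13 → [2, 3, 5, 7, 10, 16]
1 → replaces 2 → [1, 3, 5, 7, 10, 16]
Length 6; one witness is 2, 4, 9, 12, 15, 16.

2, 4, 9, 12, 15, 16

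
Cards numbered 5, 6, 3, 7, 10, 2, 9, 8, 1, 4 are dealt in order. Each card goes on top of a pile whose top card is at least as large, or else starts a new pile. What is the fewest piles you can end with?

4

Place each on the leftmost legal pile:
5 → new pile 1 (tops now [5])
6 → new pile 2 (tops now [5, 6])
3 → pile 1 (tops now [3, 6])
7 → new pile 3 (tops now [3, 6, 7])
10 → new pile 4 (tops now [3, 6, 7, 10])
2 → pile 1 (tops now [2, 6, 7, 10])
9 → pile 4 (tops now [2, 6, 7, 9])
8 → pile 4 (tops now [2, 6, 7, 8])
1 → pile 1 (tops now [1, 6, 7, 8])
4 → pile 2 (tops now [1, 4, 7, 8])
Four piles.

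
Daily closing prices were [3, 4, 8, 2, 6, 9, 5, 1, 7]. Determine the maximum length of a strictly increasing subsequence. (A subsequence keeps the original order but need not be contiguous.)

Track the smallest tail for each achievable length (strict):
3 → extends → [3]
4 → extends → [3, 4]
8 → extends → [3, 4, 8]
2 → replaces 3 → [2, 4, 8]
6 → replaces 8 → [2, 4, 6]
9 → extends → [2, 4, 6, 9]
5 → replaces 6 → [2, 4, 5, 9]
1 → replaces 2 → [1, 4, 5, 9]
7 → replaces 9 → [1, 4, 5, 7]
Four tails, so the longest strictly increasing subsequence has length 4 (e.g. 3, 4, 8, 9).

4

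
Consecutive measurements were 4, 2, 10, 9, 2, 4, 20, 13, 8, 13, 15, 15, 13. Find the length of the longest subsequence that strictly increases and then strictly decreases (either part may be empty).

6

inc[i] = longest strictly increasing subsequence ending at i; dec[i] = longest strictly decreasing subsequence starting at i:
i:      1  2  3  4  5  6  7  8  9 10 11 12 13
a[i]:   4  2 10  9  2  4 20 13  8 13 15 15 13
inc:    1  1  2  2  1  2  3  3  3  4  5  5  4
dec:    2  1  3  2  1  1  3  2  1  1  2  2  1
Best peak at i=11 (value 15): inc=5, dec=2, length 5+2−1 = 6.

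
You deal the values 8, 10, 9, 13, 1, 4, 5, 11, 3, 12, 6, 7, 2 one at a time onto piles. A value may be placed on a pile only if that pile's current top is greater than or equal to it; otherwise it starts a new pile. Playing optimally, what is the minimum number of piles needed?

Place each on the leftmost legal pile:
8 → new pile 1 (tops now [8])
10 → new pile 2 (tops now [8, 10])
9 → pile 2 (tops now [8, 9])
13 → new pile 3 (tops now [8, 9, 13])
1 → pile 1 (tops now [1, 9, 13])
4 → pile 2 (tops now [1, 4, 13])
5 → pile 3 (tops now [1, 4, 5])
11 → new pile 4 (tops now [1, 4, 5, 11])
3 → pile 2 (tops now [1, 3, 5, 11])
12 → new pile 5 (tops now [1, 3, 5, 11, 12])
6 → pile 4 (tops now [1, 3, 5, 6, 12])
7 → pile 5 (tops now [1, 3, 5, 6, 7])
2 → pile 2 (tops now [1, 2, 5, 6, 7])
Five piles.

5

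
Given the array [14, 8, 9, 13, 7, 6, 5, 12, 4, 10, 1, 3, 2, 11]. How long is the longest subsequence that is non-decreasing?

4

Track the smallest tail for each achievable length (allowing ties):
14 → extends → [14]
8 → replaces 14 → [8]
9 → extends → [8, 9]
13 → extends → [8, 9, 13]
7 → replaces 8 → [7, 9, 13]
6 → replaces 7 → [6, 9, 13]
5 → replaces 6 → [5, 9, 13]
12 → replaces 13 → [5, 9, 12]
4 → replaces 5 → [4, 9, 12]
10 → replaces 12 → [4, 9, 10]
1 → replaces 4 → [1, 9, 10]
3 → replaces 9 → [1, 3, 10]
2 → replaces 3 → [1, 2, 10]
11 → extends → [1, 2, 10, 11]
Four tails, so the longest non-decreasing subsequence has length 4 (e.g. 8, 9, 10, 11).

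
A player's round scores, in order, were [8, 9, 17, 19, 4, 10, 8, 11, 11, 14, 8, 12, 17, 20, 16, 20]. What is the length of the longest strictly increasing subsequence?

7

Track the smallest tail for each achievable length (strict):
8 → extends → [8]
9 → extends → [8, 9]
17 → extends → [8, 9, 17]
19 → extends → [8, 9, 17, 19]
4 → replaces 8 → [4, 9, 17, 19]
10 → replaces 17 → [4, 9, 10, 19]
8 → replaces 9 → [4, 8, 10, 19]
11 → replaces 19 → [4, 8, 10, 11]
11 → already a tail → [4, 8, 10, 11]
14 → extends → [4, 8, 10, 11, 14]
8 → already a tail → [4, 8, 10, 11, 14]
12 → replaces 14 → [4, 8, 10, 11, 12]
17 → extends → [4, 8, 10, 11, 12, 17]
20 → extends → [4, 8, 10, 11, 12, 17, 20]
16 → replaces 17 → [4, 8, 10, 11, 12, 16, 20]
20 → already a tail → [4, 8, 10, 11, 12, 16, 20]
Seven tails, so the longest strictly increasing subsequence has length 7 (e.g. 8, 9, 10, 11, 14, 17, 20).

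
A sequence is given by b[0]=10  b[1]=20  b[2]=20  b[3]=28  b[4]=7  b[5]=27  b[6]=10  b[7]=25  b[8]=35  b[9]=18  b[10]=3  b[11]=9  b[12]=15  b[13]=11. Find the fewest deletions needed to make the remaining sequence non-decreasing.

Fewest deletions = n − (longest non-decreasing subsequence).
Patience tails:
10 → extends → [10]
20 → extends → [10, 20]
20 → extends → [10, 20, 20]
28 → extends → [10, 20, 20, 28]
7 → replaces 10 → [7, 20, 20, 28]
27 → replaces 28 → [7, 20, 20, 27]
10 → replaces 20 → [7, 10, 20, 27]
25 → replaces 27 → [7, 10, 20, 25]
35 → extends → [7, 10, 20, 25, 35]
18 → replaces 20 → [7, 10, 18, 25, 35]
3 → replaces 7 → [3, 10, 18, 25, 35]
9 → replaces 10 → [3, 9, 18, 25, 35]
15 → replaces 18 → [3, 9, 15, 25, 35]
11 → replaces 15 → [3, 9, 11, 25, 35]
Longest non-decreasing subsequence has length 5, so deletions = 14 − 5 = 9.

9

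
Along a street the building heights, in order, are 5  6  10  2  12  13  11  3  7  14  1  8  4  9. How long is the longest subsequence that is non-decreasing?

6

Let dp[i] be the length of the longest such subsequence ending at index i:
i:      1  2  3  4  5  6  7  8  9 10 11 12 13 14
a[i]:   5  6 10  2 12 13 11  3  7 14  1  8  4  9
dp:     1  2  3  1  4  5  4  2  3  6  1  4  3  5
Maximum dp value is 6.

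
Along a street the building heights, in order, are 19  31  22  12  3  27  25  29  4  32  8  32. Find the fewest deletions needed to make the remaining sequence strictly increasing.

Fewest deletions = n − (longest strictly increasing subsequence).
Patience tails:
19 → extends → [19]
31 → extends → [19, 31]
22 → replaces 31 → [19, 22]
12 → replaces 19 → [12, 22]
3 → replaces 12 → [3, 22]
27 → extends → [3, 22, 27]
25 → replaces 27 → [3, 22, 25]
29 → extends → [3, 22, 25, 29]
4 → replaces 22 → [3, 4, 25, 29]
32 → extends → [3, 4, 25, 29, 32]
8 → replaces 25 → [3, 4, 8, 29, 32]
32 → already a tail → [3, 4, 8, 29, 32]
Longest strictly increasing subsequence has length 5, so deletions = 12 − 5 = 7.

7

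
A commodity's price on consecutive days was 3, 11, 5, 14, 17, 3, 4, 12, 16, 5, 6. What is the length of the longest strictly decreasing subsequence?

3

Negate each value so 'decreasing' becomes 'increasing', then run patience tails on the negated sequence:
-3 → extends → [-3]
-11 → replaces -3 → [-11]
-5 → extends → [-11, -5]
-14 → replaces -11 → [-14, -5]
-17 → replaces -14 → [-17, -5]
-3 → extends → [-17, -5, -3]
-4 → replaces -3 → [-17, -5, -4]
-12 → replaces -5 → [-17, -12, -4]
-16 → replaces -12 → [-17, -16, -4]
-5 → replaces -4 → [-17, -16, -5]
-6 → replaces -5 → [-17, -16, -6]
Three tails, so the longest strictly decreasing subsequence of the original has length 3.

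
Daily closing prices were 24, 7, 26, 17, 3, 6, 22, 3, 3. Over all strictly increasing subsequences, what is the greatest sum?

50

Let S[i] be the best sum of a strictly increasing subsequence ending at i:
i:      1  2  3  4  5  6  7  8  9
a[i]:  24  7 26 17  3  6 22  3  3
S:     24  7 50 24  3  9 46  3  3
Maximum is 50 (e.g. 24 + 26).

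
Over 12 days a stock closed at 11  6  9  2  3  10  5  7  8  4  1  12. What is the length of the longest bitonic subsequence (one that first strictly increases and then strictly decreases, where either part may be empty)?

inc[i] = longest strictly increasing subsequence ending at i; dec[i] = longest strictly decreasing subsequence starting at i:
i:      1  2  3  4  5  6  7  8  9 10 11 12
a[i]:  11  6  9  2  3 10  5  7  8  4  1 12
inc:    1  1  2  1  2  3  3  4  5  3  1  6
dec:    5  4  4  2  2  4  3  3  3  2  1  1
Best peak at i=9 (value 8): inc=5, dec=3, length 5+3−1 = 7.

7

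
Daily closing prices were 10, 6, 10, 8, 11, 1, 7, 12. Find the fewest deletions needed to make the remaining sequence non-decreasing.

Fewest deletions = n − (longest non-decreasing subsequence).
i:      1  2  3  4  5  6  7  8
a[i]:  10  6 10  8 11  1  7 12
dp:     1  1  2  2  3  1  2  4
max dp = 4, so deletions = 8 − 4 = 4.

4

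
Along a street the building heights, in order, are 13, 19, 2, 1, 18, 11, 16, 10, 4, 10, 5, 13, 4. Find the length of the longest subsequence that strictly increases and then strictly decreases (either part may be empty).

inc[i] = longest strictly increasing subsequence ending at i; dec[i] = longest strictly decreasing subsequence starting at i:
i:      1  2  3  4  5  6  7  8  9 10 11 12 13
a[i]:  13 19  2  1 18 11 16 10  4 10  5 13  4
inc:    1  2  1  1  2  2  3  2  2  3  3  4  2
dec:    5  6  2  1  5  4  4  3  1  3  2  2  1
Best peak at i=2 (value 19): inc=2, dec=6, length 2+6−1 = 7.

7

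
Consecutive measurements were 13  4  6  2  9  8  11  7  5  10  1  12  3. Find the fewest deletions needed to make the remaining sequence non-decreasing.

8

Fewest deletions = n − (longest non-decreasing subsequence).
i:      1  2  3  4  5  6  7  8  9 10 11 12 13
a[i]:  13  4  6  2  9  8 11  7  5 10  1 12  3
dp:     1  1  2  1  3  3  4  3  2  4  1  5  2
max dp = 5, so deletions = 13 − 5 = 8.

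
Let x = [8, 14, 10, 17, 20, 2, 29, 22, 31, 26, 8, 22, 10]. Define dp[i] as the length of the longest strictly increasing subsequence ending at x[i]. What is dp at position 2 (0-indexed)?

dp[i] = 1 + max{dp[j] : j<i, x[j]<x[i]} (or 1 if no such j):
i:      0  1  2  3  4  5  6  7  8  9 10 11 12
x[i]:   8 14 10 17 20  2 29 22 31 26  8 22 10
dp:     1  2  2  3  4  1  5  5  6  6  2  5  3
At index 2 the value is 2.

2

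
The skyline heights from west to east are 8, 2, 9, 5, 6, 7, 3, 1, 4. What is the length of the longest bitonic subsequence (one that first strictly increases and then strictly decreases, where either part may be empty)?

inc[i] = longest strictly increasing subsequence ending at i; dec[i] = longest strictly decreasing subsequence starting at i:
i:     1 2 3 4 5 6 7 8 9
a[i]:  8 2 9 5 6 7 3 1 4
inc:   1 1 2 2 3 4 2 1 3
dec:   4 2 4 3 3 3 2 1 1
Best peak at i=6 (value 7): inc=4, dec=3, length 4+3−1 = 6.

6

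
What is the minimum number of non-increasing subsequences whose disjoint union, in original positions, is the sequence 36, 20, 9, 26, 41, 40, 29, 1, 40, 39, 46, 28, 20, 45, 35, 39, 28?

5

The minimum number of non-increasing subsequences covering a sequence equals the length of its longest strictly increasing subsequence.
LIS length is 5 (e.g. 20, 26, 29, 40, 46), so 5 piles are needed.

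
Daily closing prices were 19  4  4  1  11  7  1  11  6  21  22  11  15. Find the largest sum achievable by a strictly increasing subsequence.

65

Let S[i] be the best sum of a strictly increasing subsequence ending at i:
i:      1  2  3  4  5  6  7  8  9 10 11 12 13
a[i]:  19  4  4  1 11  7  1 11  6 21 22 11 15
S:     19  4  4  1 15 11  1 22 10 43 65 22 37
Maximum is 65 (e.g. 4 + 7 + 11 + 21 + 22).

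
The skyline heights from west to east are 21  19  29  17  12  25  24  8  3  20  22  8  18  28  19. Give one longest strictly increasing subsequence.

Patience tails give the LIS length; then backtrack through the dp parents:
21 → extends → [21]
19 → replaces 21 → [19]
29 → extends → [19, 29]
17 → replaces 19 → [17, 29]
12 → replaces 17 → [12, 29]
25 → replaces 29 → [12, 25]
24 → replaces 25 → [12, 24]
8 → replaces 12 → [8, 24]
3 → replaces 8 → [3, 24]
20 → replaces 24 → [3, 20]
22 → extends → [3, 20, 22]
8 → replaces 20 → [3, 8, 22]
18 → replaces 22 → [3, 8, 18]
28 → extends → [3, 8, 18, 28]
19 → replaces 28 → [3, 8, 18, 19]
Length 4; one witness is 19, 20, 22, 28.

19, 20, 22, 28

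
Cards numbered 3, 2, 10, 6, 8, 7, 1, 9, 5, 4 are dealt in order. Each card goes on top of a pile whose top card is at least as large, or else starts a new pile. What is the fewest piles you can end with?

4

The minimum number of non-increasing subsequences covering a sequence equals the length of its longest strictly increasing subsequence.
LIS length is 4 (e.g. 3, 6, 8, 9), so 4 piles are needed.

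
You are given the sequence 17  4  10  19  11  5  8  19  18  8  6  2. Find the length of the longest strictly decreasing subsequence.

Negate each value so 'decreasing' becomes 'increasing', then run patience tails on the negated sequence:
-17 → extends → [-17]
-4 → extends → [-17, -4]
-10 → replaces -4 → [-17, -10]
-19 → replaces -17 → [-19, -10]
-11 → replaces -10 → [-19, -11]
-5 → extends → [-19, -11, -5]
-8 → replaces -5 → [-19, -11, -8]
-19 → already a tail → [-19, -11, -8]
-18 → replaces -11 → [-19, -18, -8]
-8 → already a tail → [-19, -18, -8]
-6 → extends → [-19, -18, -8, -6]
-2 → extends → [-19, -18, -8, -6, -2]
Five tails, so the longest strictly decreasing subsequence of the original has length 5.

5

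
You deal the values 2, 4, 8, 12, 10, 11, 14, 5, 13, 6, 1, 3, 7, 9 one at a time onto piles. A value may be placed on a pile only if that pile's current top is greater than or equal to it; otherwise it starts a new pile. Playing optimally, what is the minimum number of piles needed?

Place each on the leftmost legal pile:
2 → new pile 1 (tops now [2])
4 → new pile 2 (tops now [2, 4])
8 → new pile 3 (tops now [2, 4, 8])
12 → new pile 4 (tops now [2, 4, 8, 12])
10 → pile 4 (tops now [2, 4, 8, 10])
11 → new pile 5 (tops now [2, 4, 8, 10, 11])
14 → new pile 6 (tops now [2, 4, 8, 10, 11, 14])
5 → pile 3 (tops now [2, 4, 5, 10, 11, 14])
13 → pile 6 (tops now [2, 4, 5, 10, 11, 13])
6 → pile 4 (tops now [2, 4, 5, 6, 11, 13])
1 → pile 1 (tops now [1, 4, 5, 6, 11, 13])
3 → pile 2 (tops now [1, 3, 5, 6, 11, 13])
7 → pile 5 (tops now [1, 3, 5, 6, 7, 13])
9 → pile 6 (tops now [1, 3, 5, 6, 7, 9])
Six piles.

6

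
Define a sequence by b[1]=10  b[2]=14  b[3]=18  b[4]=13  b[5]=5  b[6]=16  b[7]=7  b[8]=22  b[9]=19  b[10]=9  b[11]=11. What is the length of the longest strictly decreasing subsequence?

3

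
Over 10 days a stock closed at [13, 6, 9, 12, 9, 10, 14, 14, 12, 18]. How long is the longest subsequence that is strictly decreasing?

Negate each value so 'decreasing' becomes 'increasing', then run patience tails on the negated sequence:
-13 → extends → [-13]
-6 → extends → [-13, -6]
-9 → replaces -6 → [-13, -9]
-12 → replaces -9 → [-13, -12]
-9 → extends → [-13, -12, -9]
-10 → replaces -9 → [-13, -12, -10]
-14 → replaces -13 → [-14, -12, -10]
-14 → already a tail → [-14, -12, -10]
-12 → already a tail → [-14, -12, -10]
-18 → replaces -14 → [-18, -12, -10]
Three tails, so the longest strictly decreasing subsequence of the original has length 3.

3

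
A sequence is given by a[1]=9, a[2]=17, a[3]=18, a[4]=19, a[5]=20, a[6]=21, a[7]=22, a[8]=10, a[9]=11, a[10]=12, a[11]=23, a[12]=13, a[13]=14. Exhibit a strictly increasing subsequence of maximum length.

Patience tails give the LIS length; then backtrack through the dp parents:
9 → extends → [9]
17 → extends → [9, 17]
18 → extends → [9, 17, 18]
19 → extends → [9, 17, 18, 19]
20 → extends → [9, 17, 18, 19, 20]
21 → extends → [9, 17, 18, 19, 20, 21]
22 → extends → [9, 17, 18, 19, 20, 21, 22]
10 → replaces 17 → [9, 10, 18, 19, 20, 21, 22]
11 → replaces 18 → [9, 10, 11, 19, 20, 21, 22]
12 → replaces 19 → [9, 10, 11, 12, 20, 21, 22]
23 → extends → [9, 10, 11, 12, 20, 21, 22, 23]
13 → replaces 20 → [9, 10, 11, 12, 13, 21, 22, 23]
14 → replaces 21 → [9, 10, 11, 12, 13, 14, 22, 23]
Length 8; one witness is 9, 17, 18, 19, 20, 21, 22, 23.

9, 17, 18, 19, 20, 21, 22, 23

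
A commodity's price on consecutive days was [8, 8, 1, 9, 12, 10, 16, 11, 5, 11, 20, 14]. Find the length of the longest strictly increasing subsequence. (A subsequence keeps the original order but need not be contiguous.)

5

Let dp[i] be the length of the longest such subsequence ending at index i:
i:      1  2  3  4  5  6  7  8  9 10 11 12
a[i]:   8  8  1  9 12 10 16 11  5 11 20 14
dp:     1  1  1  2  3  3  4  4  2  4  5  5
Maximum dp value is 5.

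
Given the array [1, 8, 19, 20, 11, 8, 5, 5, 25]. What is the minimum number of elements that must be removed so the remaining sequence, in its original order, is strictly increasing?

Fewest deletions = n − (longest strictly increasing subsequence).
Patience tails:
1 → extends → [1]
8 → extends → [1, 8]
19 → extends → [1, 8, 19]
20 → extends → [1, 8, 19, 20]
11 → replaces 19 → [1, 8, 11, 20]
8 → already a tail → [1, 8, 11, 20]
5 → replaces 8 → [1, 5, 11, 20]
5 → already a tail → [1, 5, 11, 20]
25 → extends → [1, 5, 11, 20, 25]
Longest strictly increasing subsequence has length 5, so deletions = 9 − 5 = 4.

4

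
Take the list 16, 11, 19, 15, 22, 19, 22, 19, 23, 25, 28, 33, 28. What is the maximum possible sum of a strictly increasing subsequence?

Let S[i] be the best sum of a strictly increasing subsequence ending at i:
i:       1   2   3   4   5   6   7   8   9  10  11  12  13
a[i]:   16  11  19  15  22  19  22  19  23  25  28  33  28
S:      16  11  35  26  57  45  67  45  90 115 143 176 143
Maximum is 176 (e.g. 11 + 15 + 19 + 22 + 23 + 25 + 28 + 33).

176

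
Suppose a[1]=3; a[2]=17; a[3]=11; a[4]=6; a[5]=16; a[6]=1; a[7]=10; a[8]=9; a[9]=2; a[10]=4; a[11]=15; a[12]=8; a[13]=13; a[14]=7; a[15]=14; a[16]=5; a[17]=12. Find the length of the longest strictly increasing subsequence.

Track the smallest tail for each achievable length (strict):
3 → extends → [3]
17 → extends → [3, 17]
11 → replaces 17 → [3, 11]
6 → replaces 11 → [3, 6]
16 → extends → [3, 6, 16]
1 → replaces 3 → [1, 6, 16]
10 → replaces 16 → [1, 6, 10]
9 → replaces 10 → [1, 6, 9]
2 → replaces 6 → [1, 2, 9]
4 → replaces 9 → [1, 2, 4]
15 → extends → [1, 2, 4, 15]
8 → replaces 15 → [1, 2, 4, 8]
13 → extends → [1, 2, 4, 8, 13]
7 → replaces 8 → [1, 2, 4, 7, 13]
14 → extends → [1, 2, 4, 7, 13, 14]
5 → replaces 7 → [1, 2, 4, 5, 13, 14]
12 → replaces 13 → [1, 2, 4, 5, 12, 14]
Six tails, so the longest strictly increasing subsequence has length 6 (e.g. 1, 2, 4, 8, 13, 14).

6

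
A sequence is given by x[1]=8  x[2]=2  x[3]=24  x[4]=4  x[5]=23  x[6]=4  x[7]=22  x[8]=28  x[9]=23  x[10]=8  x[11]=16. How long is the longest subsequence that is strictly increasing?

4

Let dp[i] be the length of the longest such subsequence ending at index i:
i:      1  2  3  4  5  6  7  8  9 10 11
x[i]:   8  2 24  4 23  4 22 28 23  8 16
dp:     1  1  2  2  3  2  3  4  4  3  4
Maximum dp value is 4.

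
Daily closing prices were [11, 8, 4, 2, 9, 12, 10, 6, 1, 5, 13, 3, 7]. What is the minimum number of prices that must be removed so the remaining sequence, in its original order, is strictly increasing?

9

Fewest deletions = n − (longest strictly increasing subsequence).
Patience tails:
11 → extends → [11]
8 → replaces 11 → [8]
4 → replaces 8 → [4]
2 → replaces 4 → [2]
9 → extends → [2, 9]
12 → extends → [2, 9, 12]
10 → replaces 12 → [2, 9, 10]
6 → replaces 9 → [2, 6, 10]
1 → replaces 2 → [1, 6, 10]
5 → replaces 6 → [1, 5, 10]
13 → extends → [1, 5, 10, 13]
3 → replaces 5 → [1, 3, 10, 13]
7 → replaces 10 → [1, 3, 7, 13]
Longest strictly increasing subsequence has length 4, so deletions = 13 − 4 = 9.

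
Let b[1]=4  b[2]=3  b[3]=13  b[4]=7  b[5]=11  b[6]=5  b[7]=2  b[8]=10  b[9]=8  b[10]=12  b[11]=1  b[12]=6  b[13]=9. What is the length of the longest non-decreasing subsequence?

Let dp[i] be the length of the longest such subsequence ending at index i:
i:      1  2  3  4  5  6  7  8  9 10 11 12 13
b[i]:   4  3 13  7 11  5  2 10  8 12  1  6  9
dp:     1  1  2  2  3  2  1  3  3  4  1  3  4
Maximum dp value is 4.

4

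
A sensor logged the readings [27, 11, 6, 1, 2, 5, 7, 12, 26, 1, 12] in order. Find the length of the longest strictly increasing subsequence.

Track the smallest tail for each achievable length (strict):
27 → extends → [27]
11 → replaces 27 → [11]
6 → replaces 11 → [6]
1 → replaces 6 → [1]
2 → extends → [1, 2]
5 → extends → [1, 2, 5]
7 → extends → [1, 2, 5, 7]
12 → extends → [1, 2, 5, 7, 12]
26 → extends → [1, 2, 5, 7, 12, 26]
1 → already a tail → [1, 2, 5, 7, 12, 26]
12 → already a tail → [1, 2, 5, 7, 12, 26]
Six tails, so the longest strictly increasing subsequence has length 6 (e.g. 1, 2, 5, 7, 12, 26).

6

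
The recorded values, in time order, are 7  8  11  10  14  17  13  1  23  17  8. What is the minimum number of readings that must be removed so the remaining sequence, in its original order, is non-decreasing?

Fewest deletions = n − (longest non-decreasing subsequence).
i:      1  2  3  4  5  6  7  8  9 10 11
a[i]:   7  8 11 10 14 17 13  1 23 17  8
dp:     1  2  3  3  4  5  4  1  6  6  3
max dp = 6, so deletions = 11 − 6 = 5.

5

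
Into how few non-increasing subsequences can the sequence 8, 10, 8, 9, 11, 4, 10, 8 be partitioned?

3

Place each on the leftmost legal pile:
8 → new pile 1 (tops now [8])
10 → new pile 2 (tops now [8, 10])
8 → pile 1 (tops now [8, 10])
9 → pile 2 (tops now [8, 9])
11 → new pile 3 (tops now [8, 9, 11])
4 → pile 1 (tops now [4, 9, 11])
10 → pile 3 (tops now [4, 9, 10])
8 → pile 2 (tops now [4, 8, 10])
Three piles.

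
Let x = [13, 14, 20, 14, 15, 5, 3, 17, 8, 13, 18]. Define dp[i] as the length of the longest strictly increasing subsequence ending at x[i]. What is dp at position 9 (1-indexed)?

2

dp[i] = 1 + max{dp[j] : j<i, x[j]<x[i]} (or 1 if no such j):
i:      1  2  3  4  5  6  7  8  9 10 11
x[i]:  13 14 20 14 15  5  3 17  8 13 18
dp:     1  2  3  2  3  1  1  4  2  3  5
At index 9 the value is 2.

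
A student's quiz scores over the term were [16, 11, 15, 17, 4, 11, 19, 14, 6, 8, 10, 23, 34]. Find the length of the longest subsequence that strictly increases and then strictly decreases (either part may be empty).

6

inc[i] = longest strictly increasing subsequence ending at i; dec[i] = longest strictly decreasing subsequence starting at i:
i:      1  2  3  4  5  6  7  8  9 10 11 12 13
a[i]:  16 11 15 17  4 11 19 14  6  8 10 23 34
inc:    1  1  2  3  1  2  4  3  2  3  4  5  6
dec:    4  2  3  3  1  2  3  2  1  1  1  1  1
Best peak at i=7 (value 19): inc=4, dec=3, length 4+3−1 = 6.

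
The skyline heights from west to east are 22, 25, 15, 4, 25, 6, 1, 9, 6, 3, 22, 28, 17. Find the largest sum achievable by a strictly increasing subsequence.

75

Let S[i] be the best sum of a strictly increasing subsequence ending at i:
i:      1  2  3  4  5  6  7  8  9 10 11 12 13
a[i]:  22 25 15  4 25  6  1  9  6  3 22 28 17
S:     22 47 15  4 47 10  1 19 10  4 41 75 36
Maximum is 75 (e.g. 22 + 25 + 28).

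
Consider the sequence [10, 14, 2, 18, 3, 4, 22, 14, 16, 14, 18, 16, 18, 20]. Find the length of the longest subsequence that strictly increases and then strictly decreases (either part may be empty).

inc[i] = longest strictly increasing subsequence ending at i; dec[i] = longest strictly decreasing subsequence starting at i:
i:      1  2  3  4  5  6  7  8  9 10 11 12 13 14
a[i]:  10 14  2 18  3  4 22 14 16 14 18 16 18 20
inc:    1  2  1  3  2  3  4  4  5  4  6  5  6  7
dec:    2  2  1  3  1  1  3  1  2  1  2  1  1  1
Best peak at i=11 (value 18): inc=6, dec=2, length 6+2−1 = 7.

7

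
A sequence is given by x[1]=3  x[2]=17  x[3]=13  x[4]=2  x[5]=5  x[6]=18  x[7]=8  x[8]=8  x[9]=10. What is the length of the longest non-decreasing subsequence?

Let dp[i] be the length of the longest such subsequence ending at index i:
i:      1  2  3  4  5  6  7  8  9
x[i]:   3 17 13  2  5 18  8  8 10
dp:     1  2  2  1  2  3  3  4  5
Maximum dp value is 5.

5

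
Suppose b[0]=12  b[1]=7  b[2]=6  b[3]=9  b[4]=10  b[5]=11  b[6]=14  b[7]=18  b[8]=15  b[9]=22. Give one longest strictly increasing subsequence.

7, 9, 10, 11, 14, 18, 22

Patience tails give the LIS length; then backtrack through the dp parents:
12 → extends → [12]
7 → replaces 12 → [7]
6 → replaces 7 → [6]
9 → extends → [6, 9]
10 → extends → [6, 9, 10]
11 → extends → [6, 9, 10, 11]
14 → extends → [6, 9, 10, 11, 14]
18 → extends → [6, 9, 10, 11, 14, 18]
15 → replaces 18 → [6, 9, 10, 11, 14, 15]
22 → extends → [6, 9, 10, 11, 14, 15, 22]
Length 7; one witness is 7, 9, 10, 11, 14, 18, 22.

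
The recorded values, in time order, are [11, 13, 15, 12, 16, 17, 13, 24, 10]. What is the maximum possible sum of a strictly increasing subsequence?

96

Let S[i] be the best sum of a strictly increasing subsequence ending at i:
i:      1  2  3  4  5  6  7  8  9
a[i]:  11 13 15 12 16 17 13 24 10
S:     11 24 39 23 55 72 36 96 10
Maximum is 96 (e.g. 11 + 13 + 15 + 16 + 17 + 24).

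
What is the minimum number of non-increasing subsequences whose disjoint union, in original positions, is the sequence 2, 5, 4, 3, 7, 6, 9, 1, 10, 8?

5

Place each on the leftmost legal pile:
2 → new pile 1 (tops now [2])
5 → new pile 2 (tops now [2, 5])
4 → pile 2 (tops now [2, 4])
3 → pile 2 (tops now [2, 3])
7 → new pile 3 (tops now [2, 3, 7])
6 → pile 3 (tops now [2, 3, 6])
9 → new pile 4 (tops now [2, 3, 6, 9])
1 → pile 1 (tops now [1, 3, 6, 9])
10 → new pile 5 (tops now [1, 3, 6, 9, 10])
8 → pile 4 (tops now [1, 3, 6, 8, 10])
Five piles.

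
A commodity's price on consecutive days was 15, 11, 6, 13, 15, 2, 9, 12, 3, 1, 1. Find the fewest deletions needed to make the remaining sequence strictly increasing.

8

Fewest deletions = n − (longest strictly increasing subsequence).
i:      1  2  3  4  5  6  7  8  9 10 11
a[i]:  15 11  6 13 15  2  9 12  3  1  1
dp:     1  1  1  2  3  1  2  3  2  1  1
max dp = 3, so deletions = 11 − 3 = 8.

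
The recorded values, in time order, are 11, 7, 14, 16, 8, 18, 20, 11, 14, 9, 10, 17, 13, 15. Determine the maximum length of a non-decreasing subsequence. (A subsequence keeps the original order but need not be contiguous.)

Let dp[i] be the length of the longest such subsequence ending at index i:
i:      1  2  3  4  5  6  7  8  9 10 11 12 13 14
a[i]:  11  7 14 16  8 18 20 11 14  9 10 17 13 15
dp:     1  1  2  3  2  4  5  3  4  3  4  5  5  6
Maximum dp value is 6.

6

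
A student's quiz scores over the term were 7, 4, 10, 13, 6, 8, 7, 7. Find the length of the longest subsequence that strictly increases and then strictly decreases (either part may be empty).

inc[i] = longest strictly increasing subsequence ending at i; dec[i] = longest strictly decreasing subsequence starting at i:
i:      1  2  3  4  5  6  7  8
a[i]:   7  4 10 13  6  8  7  7
inc:    1  1  2  3  2  3  3  3
dec:    2  1  3  3  1  2  1  1
Best peak at i=4 (value 13): inc=3, dec=3, length 3+3−1 = 5.

5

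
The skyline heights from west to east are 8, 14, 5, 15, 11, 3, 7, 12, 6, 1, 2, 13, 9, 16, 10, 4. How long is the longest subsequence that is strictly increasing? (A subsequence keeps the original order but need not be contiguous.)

Let dp[i] be the length of the longest such subsequence ending at index i:
i:      1  2  3  4  5  6  7  8  9 10 11 12 13 14 15 16
a[i]:   8 14  5 15 11  3  7 12  6  1  2 13  9 16 10  4
dp:     1  2  1  3  2  1  2  3  2  1  2  4  3  5  4  3
Maximum dp value is 5.

5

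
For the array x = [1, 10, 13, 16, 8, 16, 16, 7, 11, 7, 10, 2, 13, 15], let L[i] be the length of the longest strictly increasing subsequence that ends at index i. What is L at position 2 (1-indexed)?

dp[i] = 1 + max{dp[j] : j<i, x[j]<x[i]} (or 1 if no such j):
i:      1  2  3  4  5  6  7  8  9 10 11 12 13 14
x[i]:   1 10 13 16  8 16 16  7 11  7 10  2 13 15
dp:     1  2  3  4  2  4  4  2  3  2  3  2  4  5
At index 2 the value is 2.

2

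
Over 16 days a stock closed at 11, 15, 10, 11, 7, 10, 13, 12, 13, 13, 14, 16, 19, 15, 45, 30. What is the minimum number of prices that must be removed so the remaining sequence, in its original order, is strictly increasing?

Fewest deletions = n − (longest strictly increasing subsequence).
Patience tails:
11 → extends → [11]
15 → extends → [11, 15]
10 → replaces 11 → [10, 15]
11 → replaces 15 → [10, 11]
7 → replaces 10 → [7, 11]
10 → replaces 11 → [7, 10]
13 → extends → [7, 10, 13]
12 → replaces 13 → [7, 10, 12]
13 → extends → [7, 10, 12, 13]
13 → already a tail → [7, 10, 12, 13]
14 → extends → [7, 10, 12, 13, 14]
16 → extends → [7, 10, 12, 13, 14, 16]
19 → extends → [7, 10, 12, 13, 14, 16, 19]
15 → replaces 16 → [7, 10, 12, 13, 14, 15, 19]
45 → extends → [7, 10, 12, 13, 14, 15, 19, 45]
30 → replaces 45 → [7, 10, 12, 13, 14, 15, 19, 30]
Longest strictly increasing subsequence has length 8, so deletions = 16 − 8 = 8.

8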